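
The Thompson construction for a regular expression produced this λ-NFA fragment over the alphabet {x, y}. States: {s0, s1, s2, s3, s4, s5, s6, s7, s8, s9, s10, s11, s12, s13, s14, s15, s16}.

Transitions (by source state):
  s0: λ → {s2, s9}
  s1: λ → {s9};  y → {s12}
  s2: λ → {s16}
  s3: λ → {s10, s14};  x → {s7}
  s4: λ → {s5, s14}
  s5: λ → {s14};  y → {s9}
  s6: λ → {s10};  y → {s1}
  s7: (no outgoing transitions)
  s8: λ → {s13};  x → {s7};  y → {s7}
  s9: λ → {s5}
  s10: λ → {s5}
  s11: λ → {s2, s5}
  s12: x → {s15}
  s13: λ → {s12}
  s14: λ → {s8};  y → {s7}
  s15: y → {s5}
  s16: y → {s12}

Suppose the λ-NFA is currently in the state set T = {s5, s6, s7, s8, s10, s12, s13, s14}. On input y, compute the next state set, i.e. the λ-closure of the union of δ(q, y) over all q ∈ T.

{s1, s5, s7, s8, s9, s12, s13, s14}

s5 on y → {s9}.
s6 on y → {s1}.
s8 on y → {s7}.
s14 on y → {s7}.
No y-transition from s7, s10, s12, s13.
Union after reading y: {s1, s7, s9}.
Now take the λ-closure:
From s9 via λ: add s5.
From s5 via λ: add s14.
From s14 via λ: add s8.
From s8 via λ: add s13.
From s13 via λ: add s12.
No new states can be added; the closed set is {s1, s5, s7, s8, s9, s12, s13, s14}.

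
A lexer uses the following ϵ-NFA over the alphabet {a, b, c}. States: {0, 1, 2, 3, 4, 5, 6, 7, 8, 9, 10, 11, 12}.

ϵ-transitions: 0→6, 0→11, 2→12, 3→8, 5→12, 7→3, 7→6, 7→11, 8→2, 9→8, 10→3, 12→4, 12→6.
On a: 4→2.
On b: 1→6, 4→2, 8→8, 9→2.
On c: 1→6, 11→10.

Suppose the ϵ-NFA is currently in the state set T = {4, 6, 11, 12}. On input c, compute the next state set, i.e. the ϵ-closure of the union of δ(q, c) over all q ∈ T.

{2, 3, 4, 6, 8, 10, 12}

11 on c → {10}.
No c-transition from 4, 6, 12.
Union after reading c: {10}.
Now take the ϵ-closure:
From 10 via ϵ: add 3.
From 3 via ϵ: add 8.
From 8 via ϵ: add 2.
From 2 via ϵ: add 12.
From 12 via ϵ: add 4, 6.
No new states can be added; the closed set is {2, 3, 4, 6, 8, 10, 12}.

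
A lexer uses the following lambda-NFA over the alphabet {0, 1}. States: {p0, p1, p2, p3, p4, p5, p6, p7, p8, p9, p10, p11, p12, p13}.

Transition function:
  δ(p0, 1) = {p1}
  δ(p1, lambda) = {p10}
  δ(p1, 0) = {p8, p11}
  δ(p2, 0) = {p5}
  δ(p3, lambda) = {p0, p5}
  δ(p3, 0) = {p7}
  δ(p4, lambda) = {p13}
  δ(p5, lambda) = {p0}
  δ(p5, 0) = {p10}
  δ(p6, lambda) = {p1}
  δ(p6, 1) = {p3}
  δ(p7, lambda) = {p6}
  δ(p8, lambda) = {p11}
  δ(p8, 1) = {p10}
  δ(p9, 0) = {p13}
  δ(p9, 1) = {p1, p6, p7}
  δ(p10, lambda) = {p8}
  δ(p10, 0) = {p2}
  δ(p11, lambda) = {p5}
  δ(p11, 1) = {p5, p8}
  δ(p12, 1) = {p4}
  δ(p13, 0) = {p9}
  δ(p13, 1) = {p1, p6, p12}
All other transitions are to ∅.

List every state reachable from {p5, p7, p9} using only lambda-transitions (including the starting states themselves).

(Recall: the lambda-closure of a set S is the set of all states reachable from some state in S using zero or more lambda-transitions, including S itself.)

{p0, p1, p5, p6, p7, p8, p9, p10, p11}

Start with {p5, p7, p9}.
From p5 via lambda: add p0.
From p7 via lambda: add p6.
From p6 via lambda: add p1.
From p1 via lambda: add p10.
From p10 via lambda: add p8.
From p8 via lambda: add p11.
No new states can be added; the closed set is {p0, p1, p5, p6, p7, p8, p9, p10, p11}.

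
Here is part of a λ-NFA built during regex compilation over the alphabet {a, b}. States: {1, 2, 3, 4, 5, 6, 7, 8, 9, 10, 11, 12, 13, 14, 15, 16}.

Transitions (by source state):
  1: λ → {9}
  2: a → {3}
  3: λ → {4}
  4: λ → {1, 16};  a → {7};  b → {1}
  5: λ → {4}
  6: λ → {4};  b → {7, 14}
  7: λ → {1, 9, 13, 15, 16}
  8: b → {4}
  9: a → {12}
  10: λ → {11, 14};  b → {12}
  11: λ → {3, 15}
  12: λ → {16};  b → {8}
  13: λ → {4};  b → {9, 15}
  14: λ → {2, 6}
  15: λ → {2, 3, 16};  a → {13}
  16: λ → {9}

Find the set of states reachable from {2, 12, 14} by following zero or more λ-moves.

Start with {2, 12, 14}.
From 12 via λ: add 16.
From 14 via λ: add 6.
From 6 via λ: add 4.
From 16 via λ: add 9.
From 4 via λ: add 1.
No new states can be added; the closed set is {1, 2, 4, 6, 9, 12, 14, 16}.

{1, 2, 4, 6, 9, 12, 14, 16}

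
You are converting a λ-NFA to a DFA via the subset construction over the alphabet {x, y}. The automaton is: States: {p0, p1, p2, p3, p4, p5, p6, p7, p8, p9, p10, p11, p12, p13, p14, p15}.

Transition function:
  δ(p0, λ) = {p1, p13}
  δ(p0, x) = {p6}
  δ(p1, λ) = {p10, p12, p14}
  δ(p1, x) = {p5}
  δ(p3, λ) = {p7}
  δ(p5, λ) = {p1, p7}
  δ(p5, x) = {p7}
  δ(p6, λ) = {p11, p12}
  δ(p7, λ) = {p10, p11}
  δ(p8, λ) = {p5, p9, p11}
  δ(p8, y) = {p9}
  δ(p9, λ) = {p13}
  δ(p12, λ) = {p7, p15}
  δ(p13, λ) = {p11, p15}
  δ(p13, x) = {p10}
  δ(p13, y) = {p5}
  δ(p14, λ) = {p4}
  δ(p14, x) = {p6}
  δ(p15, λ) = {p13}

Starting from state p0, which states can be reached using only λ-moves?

Start with {p0}.
From p0 via λ: add p1, p13.
From p1 via λ: add p10, p12, p14.
From p13 via λ: add p11, p15.
From p12 via λ: add p7.
From p14 via λ: add p4.
No new states can be added; the closed set is {p0, p1, p4, p7, p10, p11, p12, p13, p14, p15}.

{p0, p1, p4, p7, p10, p11, p12, p13, p14, p15}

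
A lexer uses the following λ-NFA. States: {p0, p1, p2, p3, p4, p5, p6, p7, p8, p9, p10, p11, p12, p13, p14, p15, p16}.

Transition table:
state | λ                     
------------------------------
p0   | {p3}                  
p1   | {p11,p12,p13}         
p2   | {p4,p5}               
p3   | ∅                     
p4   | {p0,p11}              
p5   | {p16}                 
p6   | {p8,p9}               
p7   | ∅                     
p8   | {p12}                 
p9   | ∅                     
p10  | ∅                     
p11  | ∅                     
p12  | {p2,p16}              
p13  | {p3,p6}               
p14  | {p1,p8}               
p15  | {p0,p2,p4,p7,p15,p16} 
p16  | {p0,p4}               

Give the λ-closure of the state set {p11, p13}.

Start with {p11, p13}.
From p13 via λ: add p3, p6.
From p6 via λ: add p8, p9.
From p8 via λ: add p12.
From p12 via λ: add p2, p16.
From p2 via λ: add p4, p5.
From p16 via λ: add p0.
No new states can be added; the closed set is {p0, p2, p3, p4, p5, p6, p8, p9, p11, p12, p13, p16}.

{p0, p2, p3, p4, p5, p6, p8, p9, p11, p12, p13, p16}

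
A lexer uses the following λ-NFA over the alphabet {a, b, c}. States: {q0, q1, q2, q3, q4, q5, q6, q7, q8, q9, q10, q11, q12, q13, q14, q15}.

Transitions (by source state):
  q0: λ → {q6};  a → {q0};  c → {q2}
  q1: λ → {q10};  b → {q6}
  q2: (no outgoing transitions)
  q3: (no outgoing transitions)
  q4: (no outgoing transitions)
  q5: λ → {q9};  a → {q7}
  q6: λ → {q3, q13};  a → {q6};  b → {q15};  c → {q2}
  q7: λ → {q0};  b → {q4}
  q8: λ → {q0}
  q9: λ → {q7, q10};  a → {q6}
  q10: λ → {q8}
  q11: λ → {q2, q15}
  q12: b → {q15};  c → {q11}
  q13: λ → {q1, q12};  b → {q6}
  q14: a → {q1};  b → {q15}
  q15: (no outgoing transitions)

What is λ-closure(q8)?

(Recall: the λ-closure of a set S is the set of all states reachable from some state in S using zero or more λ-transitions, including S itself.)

Start with {q8}.
From q8 via λ: add q0.
From q0 via λ: add q6.
From q6 via λ: add q3, q13.
From q13 via λ: add q1, q12.
From q1 via λ: add q10.
No new states can be added; the closed set is {q0, q1, q3, q6, q8, q10, q12, q13}.

{q0, q1, q3, q6, q8, q10, q12, q13}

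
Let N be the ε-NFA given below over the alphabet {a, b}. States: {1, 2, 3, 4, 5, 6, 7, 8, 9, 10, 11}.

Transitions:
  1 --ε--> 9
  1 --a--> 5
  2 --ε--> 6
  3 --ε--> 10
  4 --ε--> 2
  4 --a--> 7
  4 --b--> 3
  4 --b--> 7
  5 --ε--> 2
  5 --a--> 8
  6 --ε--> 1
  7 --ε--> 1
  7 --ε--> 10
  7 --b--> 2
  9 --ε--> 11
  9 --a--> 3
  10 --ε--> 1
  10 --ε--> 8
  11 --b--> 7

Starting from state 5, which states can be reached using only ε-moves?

{1, 2, 5, 6, 9, 11}

Start with {5}.
From 5 via ε: add 2.
From 2 via ε: add 6.
From 6 via ε: add 1.
From 1 via ε: add 9.
From 9 via ε: add 11.
No new states can be added; the closed set is {1, 2, 5, 6, 9, 11}.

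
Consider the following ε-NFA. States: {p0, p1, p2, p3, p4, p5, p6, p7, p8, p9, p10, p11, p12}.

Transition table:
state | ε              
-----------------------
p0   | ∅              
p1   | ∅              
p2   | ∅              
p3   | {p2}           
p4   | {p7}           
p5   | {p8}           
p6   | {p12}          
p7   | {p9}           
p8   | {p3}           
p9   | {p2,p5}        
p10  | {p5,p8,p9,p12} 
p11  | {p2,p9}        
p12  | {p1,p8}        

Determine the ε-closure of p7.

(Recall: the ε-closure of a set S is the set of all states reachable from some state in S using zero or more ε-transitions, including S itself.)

{p2, p3, p5, p7, p8, p9}

Start with {p7}.
From p7 via ε: add p9.
From p9 via ε: add p2, p5.
From p5 via ε: add p8.
From p8 via ε: add p3.
No new states can be added; the closed set is {p2, p3, p5, p7, p8, p9}.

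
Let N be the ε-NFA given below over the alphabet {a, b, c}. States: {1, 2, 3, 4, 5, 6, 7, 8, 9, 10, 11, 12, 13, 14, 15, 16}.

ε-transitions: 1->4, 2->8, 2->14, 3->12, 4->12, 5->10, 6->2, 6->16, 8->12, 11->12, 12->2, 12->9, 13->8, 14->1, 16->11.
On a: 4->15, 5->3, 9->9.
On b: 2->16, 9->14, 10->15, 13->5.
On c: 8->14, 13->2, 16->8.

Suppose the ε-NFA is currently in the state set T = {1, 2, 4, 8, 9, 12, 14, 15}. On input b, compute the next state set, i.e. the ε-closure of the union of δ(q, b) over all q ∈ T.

{1, 2, 4, 8, 9, 11, 12, 14, 16}

2 on b → {16}.
9 on b → {14}.
No b-transition from 1, 4, 8, 12, 14, 15.
Union after reading b: {14, 16}.
Now take the ε-closure:
From 14 via ε: add 1.
From 16 via ε: add 11.
From 1 via ε: add 4.
From 11 via ε: add 12.
From 12 via ε: add 2, 9.
From 2 via ε: add 8.
No new states can be added; the closed set is {1, 2, 4, 8, 9, 11, 12, 14, 16}.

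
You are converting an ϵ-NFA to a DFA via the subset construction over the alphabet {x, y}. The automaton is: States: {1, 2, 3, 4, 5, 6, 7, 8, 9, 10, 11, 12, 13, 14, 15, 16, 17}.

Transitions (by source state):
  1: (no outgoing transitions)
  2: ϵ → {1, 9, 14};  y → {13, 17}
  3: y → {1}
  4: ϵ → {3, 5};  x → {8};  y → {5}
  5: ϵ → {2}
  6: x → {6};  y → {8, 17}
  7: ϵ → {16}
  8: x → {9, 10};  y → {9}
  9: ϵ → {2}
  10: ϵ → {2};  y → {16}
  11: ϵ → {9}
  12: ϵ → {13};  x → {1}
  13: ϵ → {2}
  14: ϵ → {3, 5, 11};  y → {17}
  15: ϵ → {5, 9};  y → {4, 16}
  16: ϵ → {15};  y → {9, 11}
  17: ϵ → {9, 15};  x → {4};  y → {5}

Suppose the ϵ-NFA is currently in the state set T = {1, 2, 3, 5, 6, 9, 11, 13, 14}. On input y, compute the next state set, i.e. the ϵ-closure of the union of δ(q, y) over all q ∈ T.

{1, 2, 3, 5, 8, 9, 11, 13, 14, 15, 17}

2 on y → {13, 17}.
3 on y → {1}.
6 on y → {8, 17}.
14 on y → {17}.
No y-transition from 1, 5, 9, 11, 13.
Union after reading y: {1, 8, 13, 17}.
Now take the ϵ-closure:
From 13 via ϵ: add 2.
From 17 via ϵ: add 9, 15.
From 2 via ϵ: add 14.
From 15 via ϵ: add 5.
From 14 via ϵ: add 3, 11.
No new states can be added; the closed set is {1, 2, 3, 5, 8, 9, 11, 13, 14, 15, 17}.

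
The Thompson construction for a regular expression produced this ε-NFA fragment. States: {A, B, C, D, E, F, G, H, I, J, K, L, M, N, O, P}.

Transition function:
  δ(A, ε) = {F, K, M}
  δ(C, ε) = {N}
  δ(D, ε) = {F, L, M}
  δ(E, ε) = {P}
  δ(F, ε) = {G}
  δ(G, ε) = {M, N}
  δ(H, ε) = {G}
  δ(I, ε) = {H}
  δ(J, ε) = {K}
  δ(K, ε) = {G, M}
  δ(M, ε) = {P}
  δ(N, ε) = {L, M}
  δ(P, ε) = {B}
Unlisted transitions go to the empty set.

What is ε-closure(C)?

{B, C, L, M, N, P}

Start with {C}.
From C via ε: add N.
From N via ε: add L, M.
From M via ε: add P.
From P via ε: add B.
No new states can be added; the closed set is {B, C, L, M, N, P}.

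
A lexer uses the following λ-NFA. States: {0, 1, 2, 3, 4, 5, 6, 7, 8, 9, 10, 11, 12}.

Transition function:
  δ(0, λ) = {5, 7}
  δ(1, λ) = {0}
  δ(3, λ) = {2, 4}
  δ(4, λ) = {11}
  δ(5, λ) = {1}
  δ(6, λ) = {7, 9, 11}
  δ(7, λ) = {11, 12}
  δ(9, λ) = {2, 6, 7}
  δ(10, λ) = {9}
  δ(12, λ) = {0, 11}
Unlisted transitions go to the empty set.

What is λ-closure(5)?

{0, 1, 5, 7, 11, 12}

Start with {5}.
From 5 via λ: add 1.
From 1 via λ: add 0.
From 0 via λ: add 7.
From 7 via λ: add 11, 12.
No new states can be added; the closed set is {0, 1, 5, 7, 11, 12}.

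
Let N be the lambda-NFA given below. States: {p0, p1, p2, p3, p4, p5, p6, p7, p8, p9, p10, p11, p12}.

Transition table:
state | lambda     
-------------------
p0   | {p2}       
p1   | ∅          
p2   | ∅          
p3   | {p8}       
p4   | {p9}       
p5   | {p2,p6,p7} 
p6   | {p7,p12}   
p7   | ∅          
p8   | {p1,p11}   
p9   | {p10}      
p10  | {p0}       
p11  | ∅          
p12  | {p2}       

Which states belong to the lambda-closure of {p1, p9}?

{p0, p1, p2, p9, p10}

Start with {p1, p9}.
From p9 via lambda: add p10.
From p10 via lambda: add p0.
From p0 via lambda: add p2.
No new states can be added; the closed set is {p0, p1, p2, p9, p10}.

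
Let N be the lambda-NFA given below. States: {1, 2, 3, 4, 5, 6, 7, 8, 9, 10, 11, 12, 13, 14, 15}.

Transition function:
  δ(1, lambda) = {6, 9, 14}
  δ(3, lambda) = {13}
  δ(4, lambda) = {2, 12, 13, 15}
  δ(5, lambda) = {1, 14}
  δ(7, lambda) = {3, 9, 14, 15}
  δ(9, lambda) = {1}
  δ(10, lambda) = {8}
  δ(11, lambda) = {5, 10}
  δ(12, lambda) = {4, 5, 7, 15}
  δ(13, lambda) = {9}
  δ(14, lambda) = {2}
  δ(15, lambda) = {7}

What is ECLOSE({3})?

Start with {3}.
From 3 via lambda: add 13.
From 13 via lambda: add 9.
From 9 via lambda: add 1.
From 1 via lambda: add 6, 14.
From 14 via lambda: add 2.
No new states can be added; the closed set is {1, 2, 3, 6, 9, 13, 14}.

{1, 2, 3, 6, 9, 13, 14}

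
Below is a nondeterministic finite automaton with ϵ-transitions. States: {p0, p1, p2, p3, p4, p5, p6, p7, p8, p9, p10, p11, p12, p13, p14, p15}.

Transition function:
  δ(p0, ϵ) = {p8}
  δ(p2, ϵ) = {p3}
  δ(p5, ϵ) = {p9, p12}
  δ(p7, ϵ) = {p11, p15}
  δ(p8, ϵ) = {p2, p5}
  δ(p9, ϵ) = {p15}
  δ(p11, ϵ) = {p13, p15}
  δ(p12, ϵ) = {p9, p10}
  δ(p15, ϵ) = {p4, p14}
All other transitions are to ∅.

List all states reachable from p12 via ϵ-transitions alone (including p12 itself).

{p4, p9, p10, p12, p14, p15}

Start with {p12}.
From p12 via ϵ: add p9, p10.
From p9 via ϵ: add p15.
From p15 via ϵ: add p4, p14.
No new states can be added; the closed set is {p4, p9, p10, p12, p14, p15}.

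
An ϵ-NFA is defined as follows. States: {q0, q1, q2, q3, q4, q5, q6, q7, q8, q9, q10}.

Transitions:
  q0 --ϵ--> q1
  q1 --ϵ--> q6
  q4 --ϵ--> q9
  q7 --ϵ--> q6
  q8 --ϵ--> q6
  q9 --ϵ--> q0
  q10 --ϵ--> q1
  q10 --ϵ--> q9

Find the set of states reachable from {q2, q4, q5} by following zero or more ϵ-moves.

Start with {q2, q4, q5}.
From q4 via ϵ: add q9.
From q9 via ϵ: add q0.
From q0 via ϵ: add q1.
From q1 via ϵ: add q6.
No new states can be added; the closed set is {q0, q1, q2, q4, q5, q6, q9}.

{q0, q1, q2, q4, q5, q6, q9}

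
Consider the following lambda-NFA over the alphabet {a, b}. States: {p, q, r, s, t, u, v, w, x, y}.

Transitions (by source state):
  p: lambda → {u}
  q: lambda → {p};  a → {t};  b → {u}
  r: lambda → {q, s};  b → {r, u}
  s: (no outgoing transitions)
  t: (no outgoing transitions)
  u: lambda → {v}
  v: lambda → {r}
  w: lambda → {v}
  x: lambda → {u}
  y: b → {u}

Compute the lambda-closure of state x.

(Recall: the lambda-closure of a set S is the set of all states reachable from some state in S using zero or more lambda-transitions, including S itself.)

Start with {x}.
From x via lambda: add u.
From u via lambda: add v.
From v via lambda: add r.
From r via lambda: add q, s.
From q via lambda: add p.
No new states can be added; the closed set is {p, q, r, s, u, v, x}.

{p, q, r, s, u, v, x}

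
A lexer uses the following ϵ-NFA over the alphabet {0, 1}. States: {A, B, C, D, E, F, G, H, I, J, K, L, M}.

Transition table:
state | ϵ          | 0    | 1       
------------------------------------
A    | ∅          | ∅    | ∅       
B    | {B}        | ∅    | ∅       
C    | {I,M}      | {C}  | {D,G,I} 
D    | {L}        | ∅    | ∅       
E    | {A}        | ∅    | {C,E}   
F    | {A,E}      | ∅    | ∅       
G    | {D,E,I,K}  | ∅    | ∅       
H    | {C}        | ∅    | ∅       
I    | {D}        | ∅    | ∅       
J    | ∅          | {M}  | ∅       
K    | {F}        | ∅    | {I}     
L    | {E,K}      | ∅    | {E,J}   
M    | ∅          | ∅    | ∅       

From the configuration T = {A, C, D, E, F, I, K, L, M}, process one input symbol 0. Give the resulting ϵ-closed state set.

{A, C, D, E, F, I, K, L, M}

C on 0 → {C}.
No 0-transition from A, D, E, F, I, K, L, M.
Union after reading 0: {C}.
Now take the ϵ-closure:
From C via ϵ: add I, M.
From I via ϵ: add D.
From D via ϵ: add L.
From L via ϵ: add E, K.
From E via ϵ: add A.
From K via ϵ: add F.
No new states can be added; the closed set is {A, C, D, E, F, I, K, L, M}.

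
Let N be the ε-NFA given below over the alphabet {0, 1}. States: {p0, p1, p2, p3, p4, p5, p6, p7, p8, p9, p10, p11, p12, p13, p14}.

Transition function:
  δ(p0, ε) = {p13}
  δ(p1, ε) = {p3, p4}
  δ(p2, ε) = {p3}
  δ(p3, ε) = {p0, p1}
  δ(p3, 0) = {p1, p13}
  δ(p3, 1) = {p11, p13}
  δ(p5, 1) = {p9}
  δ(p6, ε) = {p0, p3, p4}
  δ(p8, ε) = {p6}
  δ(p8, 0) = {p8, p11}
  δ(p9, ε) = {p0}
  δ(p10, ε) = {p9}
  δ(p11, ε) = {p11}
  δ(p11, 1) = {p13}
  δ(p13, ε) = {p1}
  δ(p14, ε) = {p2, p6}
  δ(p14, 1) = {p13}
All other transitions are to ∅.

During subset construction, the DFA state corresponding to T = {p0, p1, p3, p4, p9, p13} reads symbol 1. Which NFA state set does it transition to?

p3 on 1 → {p11, p13}.
No 1-transition from p0, p1, p4, p9, p13.
Union after reading 1: {p11, p13}.
Now take the ε-closure:
From p13 via ε: add p1.
From p1 via ε: add p3, p4.
From p3 via ε: add p0.
No new states can be added; the closed set is {p0, p1, p3, p4, p11, p13}.

{p0, p1, p3, p4, p11, p13}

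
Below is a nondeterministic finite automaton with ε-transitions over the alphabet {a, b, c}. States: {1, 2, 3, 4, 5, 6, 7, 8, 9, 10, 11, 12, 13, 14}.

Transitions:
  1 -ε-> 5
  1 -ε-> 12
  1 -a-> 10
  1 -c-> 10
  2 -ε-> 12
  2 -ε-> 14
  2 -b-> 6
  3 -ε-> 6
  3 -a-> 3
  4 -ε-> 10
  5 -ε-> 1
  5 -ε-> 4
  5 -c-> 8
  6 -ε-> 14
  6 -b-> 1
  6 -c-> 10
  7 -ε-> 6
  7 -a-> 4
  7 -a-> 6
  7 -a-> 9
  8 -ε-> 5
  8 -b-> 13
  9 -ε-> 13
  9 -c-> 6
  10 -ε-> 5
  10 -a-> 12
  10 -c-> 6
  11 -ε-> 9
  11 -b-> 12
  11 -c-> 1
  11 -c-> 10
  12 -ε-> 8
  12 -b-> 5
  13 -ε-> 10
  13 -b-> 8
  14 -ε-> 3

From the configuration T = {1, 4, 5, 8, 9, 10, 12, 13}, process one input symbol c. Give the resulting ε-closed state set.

1 on c → {10}.
5 on c → {8}.
9 on c → {6}.
10 on c → {6}.
No c-transition from 4, 8, 12, 13.
Union after reading c: {6, 8, 10}.
Now take the ε-closure:
From 6 via ε: add 14.
From 8 via ε: add 5.
From 5 via ε: add 1, 4.
From 14 via ε: add 3.
From 1 via ε: add 12.
No new states can be added; the closed set is {1, 3, 4, 5, 6, 8, 10, 12, 14}.

{1, 3, 4, 5, 6, 8, 10, 12, 14}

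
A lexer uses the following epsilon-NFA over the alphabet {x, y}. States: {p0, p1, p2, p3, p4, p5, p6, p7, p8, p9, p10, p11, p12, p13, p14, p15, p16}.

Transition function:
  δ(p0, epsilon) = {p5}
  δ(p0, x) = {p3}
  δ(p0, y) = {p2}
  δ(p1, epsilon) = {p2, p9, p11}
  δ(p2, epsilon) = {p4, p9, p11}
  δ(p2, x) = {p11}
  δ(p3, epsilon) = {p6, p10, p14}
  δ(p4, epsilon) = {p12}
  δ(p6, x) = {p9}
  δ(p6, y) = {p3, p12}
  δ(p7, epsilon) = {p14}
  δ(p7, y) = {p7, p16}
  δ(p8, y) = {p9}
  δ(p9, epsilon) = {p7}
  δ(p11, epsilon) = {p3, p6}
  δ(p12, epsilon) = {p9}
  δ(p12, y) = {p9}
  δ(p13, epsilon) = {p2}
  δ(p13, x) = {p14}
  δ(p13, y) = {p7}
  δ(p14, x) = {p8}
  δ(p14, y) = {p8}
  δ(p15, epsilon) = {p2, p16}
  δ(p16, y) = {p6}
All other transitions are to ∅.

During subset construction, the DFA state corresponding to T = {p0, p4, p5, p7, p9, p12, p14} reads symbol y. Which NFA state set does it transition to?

p0 on y → {p2}.
p7 on y → {p7, p16}.
p12 on y → {p9}.
p14 on y → {p8}.
No y-transition from p4, p5, p9.
Union after reading y: {p2, p7, p8, p9, p16}.
Now take the epsilon-closure:
From p2 via epsilon: add p4, p11.
From p7 via epsilon: add p14.
From p4 via epsilon: add p12.
From p11 via epsilon: add p3, p6.
From p3 via epsilon: add p10.
No new states can be added; the closed set is {p2, p3, p4, p6, p7, p8, p9, p10, p11, p12, p14, p16}.

{p2, p3, p4, p6, p7, p8, p9, p10, p11, p12, p14, p16}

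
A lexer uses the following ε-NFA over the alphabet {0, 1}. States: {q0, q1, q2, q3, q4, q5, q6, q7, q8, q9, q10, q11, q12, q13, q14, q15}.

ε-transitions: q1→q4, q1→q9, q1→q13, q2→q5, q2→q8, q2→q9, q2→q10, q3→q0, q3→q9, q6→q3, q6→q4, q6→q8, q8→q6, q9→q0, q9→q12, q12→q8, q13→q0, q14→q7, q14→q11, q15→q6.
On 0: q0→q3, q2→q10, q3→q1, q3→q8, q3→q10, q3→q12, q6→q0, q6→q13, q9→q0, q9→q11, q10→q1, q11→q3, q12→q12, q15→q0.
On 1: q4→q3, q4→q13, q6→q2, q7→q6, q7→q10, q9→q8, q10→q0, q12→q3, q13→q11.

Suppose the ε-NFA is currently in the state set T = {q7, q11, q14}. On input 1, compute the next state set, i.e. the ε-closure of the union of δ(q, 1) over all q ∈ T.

{q0, q3, q4, q6, q8, q9, q10, q12}

q7 on 1 → {q6, q10}.
No 1-transition from q11, q14.
Union after reading 1: {q6, q10}.
Now take the ε-closure:
From q6 via ε: add q3, q4, q8.
From q3 via ε: add q0, q9.
From q9 via ε: add q12.
No new states can be added; the closed set is {q0, q3, q4, q6, q8, q9, q10, q12}.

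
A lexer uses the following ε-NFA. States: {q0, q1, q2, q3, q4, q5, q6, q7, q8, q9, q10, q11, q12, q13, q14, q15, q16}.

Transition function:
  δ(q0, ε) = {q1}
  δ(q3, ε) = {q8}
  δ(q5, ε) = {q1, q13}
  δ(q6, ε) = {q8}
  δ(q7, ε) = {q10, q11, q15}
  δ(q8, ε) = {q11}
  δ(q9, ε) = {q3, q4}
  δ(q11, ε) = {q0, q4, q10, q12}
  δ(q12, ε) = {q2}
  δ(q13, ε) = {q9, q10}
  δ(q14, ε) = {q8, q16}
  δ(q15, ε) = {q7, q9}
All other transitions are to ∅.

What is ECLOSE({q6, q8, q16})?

Start with {q6, q8, q16}.
From q8 via ε: add q11.
From q11 via ε: add q0, q4, q10, q12.
From q0 via ε: add q1.
From q12 via ε: add q2.
No new states can be added; the closed set is {q0, q1, q2, q4, q6, q8, q10, q11, q12, q16}.

{q0, q1, q2, q4, q6, q8, q10, q11, q12, q16}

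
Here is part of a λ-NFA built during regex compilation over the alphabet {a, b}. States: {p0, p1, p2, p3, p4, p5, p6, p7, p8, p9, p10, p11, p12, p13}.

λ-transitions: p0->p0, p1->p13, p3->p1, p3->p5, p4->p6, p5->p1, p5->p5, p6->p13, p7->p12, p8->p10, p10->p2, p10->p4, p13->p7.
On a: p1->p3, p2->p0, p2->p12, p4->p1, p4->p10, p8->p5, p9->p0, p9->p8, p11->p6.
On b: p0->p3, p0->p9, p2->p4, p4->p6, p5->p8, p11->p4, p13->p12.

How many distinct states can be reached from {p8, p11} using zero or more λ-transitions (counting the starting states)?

Start with {p8, p11}.
From p8 via λ: add p10.
From p10 via λ: add p2, p4.
From p4 via λ: add p6.
From p6 via λ: add p13.
From p13 via λ: add p7.
From p7 via λ: add p12.
λ-closure = {p2, p4, p6, p7, p8, p10, p11, p12, p13}, which has 9 states.

9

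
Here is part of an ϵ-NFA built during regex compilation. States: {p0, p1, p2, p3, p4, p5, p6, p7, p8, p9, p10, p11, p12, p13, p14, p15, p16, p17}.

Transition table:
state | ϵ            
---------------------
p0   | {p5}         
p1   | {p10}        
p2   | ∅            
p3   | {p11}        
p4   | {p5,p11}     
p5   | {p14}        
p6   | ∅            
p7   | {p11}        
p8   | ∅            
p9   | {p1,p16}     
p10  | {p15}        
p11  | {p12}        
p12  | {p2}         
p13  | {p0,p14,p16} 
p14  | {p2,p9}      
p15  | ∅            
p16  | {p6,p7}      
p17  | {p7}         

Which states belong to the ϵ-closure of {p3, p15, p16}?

{p2, p3, p6, p7, p11, p12, p15, p16}

Start with {p3, p15, p16}.
From p3 via ϵ: add p11.
From p16 via ϵ: add p6, p7.
From p11 via ϵ: add p12.
From p12 via ϵ: add p2.
No new states can be added; the closed set is {p2, p3, p6, p7, p11, p12, p15, p16}.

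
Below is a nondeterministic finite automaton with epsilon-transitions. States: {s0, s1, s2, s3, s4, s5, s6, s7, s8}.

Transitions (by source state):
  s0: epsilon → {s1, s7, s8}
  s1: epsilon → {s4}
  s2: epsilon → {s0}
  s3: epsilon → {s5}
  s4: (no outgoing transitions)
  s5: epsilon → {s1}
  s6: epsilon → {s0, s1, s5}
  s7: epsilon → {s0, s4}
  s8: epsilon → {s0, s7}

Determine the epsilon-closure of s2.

{s0, s1, s2, s4, s7, s8}

Start with {s2}.
From s2 via epsilon: add s0.
From s0 via epsilon: add s1, s7, s8.
From s1 via epsilon: add s4.
No new states can be added; the closed set is {s0, s1, s2, s4, s7, s8}.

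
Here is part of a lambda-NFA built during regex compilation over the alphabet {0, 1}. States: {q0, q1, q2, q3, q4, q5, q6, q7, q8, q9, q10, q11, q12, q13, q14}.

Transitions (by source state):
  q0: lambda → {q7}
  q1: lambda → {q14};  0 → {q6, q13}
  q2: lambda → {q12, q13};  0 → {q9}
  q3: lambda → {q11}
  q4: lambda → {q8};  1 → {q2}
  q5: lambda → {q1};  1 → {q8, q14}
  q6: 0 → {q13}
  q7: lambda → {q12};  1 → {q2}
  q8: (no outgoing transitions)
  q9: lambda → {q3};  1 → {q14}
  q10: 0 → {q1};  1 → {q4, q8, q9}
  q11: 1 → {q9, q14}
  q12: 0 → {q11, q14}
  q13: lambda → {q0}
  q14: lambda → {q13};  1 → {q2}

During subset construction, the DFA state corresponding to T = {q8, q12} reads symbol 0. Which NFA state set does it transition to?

q12 on 0 → {q11, q14}.
No 0-transition from q8.
Union after reading 0: {q11, q14}.
Now take the lambda-closure:
From q14 via lambda: add q13.
From q13 via lambda: add q0.
From q0 via lambda: add q7.
From q7 via lambda: add q12.
No new states can be added; the closed set is {q0, q7, q11, q12, q13, q14}.

{q0, q7, q11, q12, q13, q14}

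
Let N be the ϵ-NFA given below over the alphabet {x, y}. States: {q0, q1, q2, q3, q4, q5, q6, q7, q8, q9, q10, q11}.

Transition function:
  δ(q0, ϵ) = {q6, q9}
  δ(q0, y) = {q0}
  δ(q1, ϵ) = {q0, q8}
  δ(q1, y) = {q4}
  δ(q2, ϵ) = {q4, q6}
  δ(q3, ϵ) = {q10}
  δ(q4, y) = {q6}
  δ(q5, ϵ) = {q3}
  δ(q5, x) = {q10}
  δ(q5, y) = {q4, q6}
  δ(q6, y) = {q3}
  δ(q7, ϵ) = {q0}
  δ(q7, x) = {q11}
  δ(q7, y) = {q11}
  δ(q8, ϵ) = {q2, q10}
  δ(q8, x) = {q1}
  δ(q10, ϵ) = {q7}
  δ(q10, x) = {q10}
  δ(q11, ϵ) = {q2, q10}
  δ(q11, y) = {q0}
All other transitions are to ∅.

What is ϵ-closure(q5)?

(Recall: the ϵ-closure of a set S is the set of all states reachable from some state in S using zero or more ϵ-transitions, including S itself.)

{q0, q3, q5, q6, q7, q9, q10}

Start with {q5}.
From q5 via ϵ: add q3.
From q3 via ϵ: add q10.
From q10 via ϵ: add q7.
From q7 via ϵ: add q0.
From q0 via ϵ: add q6, q9.
No new states can be added; the closed set is {q0, q3, q5, q6, q7, q9, q10}.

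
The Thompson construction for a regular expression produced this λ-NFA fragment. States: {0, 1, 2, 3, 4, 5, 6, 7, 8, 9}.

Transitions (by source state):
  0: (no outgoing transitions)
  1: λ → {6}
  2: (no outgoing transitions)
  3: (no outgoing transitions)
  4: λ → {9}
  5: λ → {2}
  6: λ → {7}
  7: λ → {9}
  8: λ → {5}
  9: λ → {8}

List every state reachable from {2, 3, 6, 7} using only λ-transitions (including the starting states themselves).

{2, 3, 5, 6, 7, 8, 9}

Start with {2, 3, 6, 7}.
From 7 via λ: add 9.
From 9 via λ: add 8.
From 8 via λ: add 5.
No new states can be added; the closed set is {2, 3, 5, 6, 7, 8, 9}.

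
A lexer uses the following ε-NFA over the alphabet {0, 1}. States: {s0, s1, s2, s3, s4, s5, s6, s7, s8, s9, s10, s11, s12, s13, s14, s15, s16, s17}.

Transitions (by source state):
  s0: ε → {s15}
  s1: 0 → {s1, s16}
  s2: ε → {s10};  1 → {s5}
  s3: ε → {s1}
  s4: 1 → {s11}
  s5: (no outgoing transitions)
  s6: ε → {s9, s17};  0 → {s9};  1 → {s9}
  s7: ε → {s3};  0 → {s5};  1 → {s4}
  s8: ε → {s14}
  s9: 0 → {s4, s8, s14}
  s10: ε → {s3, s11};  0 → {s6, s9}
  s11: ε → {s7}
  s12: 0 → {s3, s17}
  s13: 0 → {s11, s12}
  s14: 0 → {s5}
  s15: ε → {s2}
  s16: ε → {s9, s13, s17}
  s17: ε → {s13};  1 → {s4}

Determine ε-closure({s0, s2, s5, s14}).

Start with {s0, s2, s5, s14}.
From s0 via ε: add s15.
From s2 via ε: add s10.
From s10 via ε: add s3, s11.
From s3 via ε: add s1.
From s11 via ε: add s7.
No new states can be added; the closed set is {s0, s1, s2, s3, s5, s7, s10, s11, s14, s15}.

{s0, s1, s2, s3, s5, s7, s10, s11, s14, s15}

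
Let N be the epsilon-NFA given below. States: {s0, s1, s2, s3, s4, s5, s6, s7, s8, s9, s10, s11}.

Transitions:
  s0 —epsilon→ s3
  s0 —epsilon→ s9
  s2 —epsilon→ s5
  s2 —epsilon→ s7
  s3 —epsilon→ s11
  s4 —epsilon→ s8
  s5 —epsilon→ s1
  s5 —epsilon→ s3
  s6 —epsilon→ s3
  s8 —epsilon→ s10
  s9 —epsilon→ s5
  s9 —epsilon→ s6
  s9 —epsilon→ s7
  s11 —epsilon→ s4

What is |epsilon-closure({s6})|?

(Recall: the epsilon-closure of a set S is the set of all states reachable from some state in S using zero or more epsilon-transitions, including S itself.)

6

Start with {s6}.
From s6 via epsilon: add s3.
From s3 via epsilon: add s11.
From s11 via epsilon: add s4.
From s4 via epsilon: add s8.
From s8 via epsilon: add s10.
epsilon-closure = {s3, s4, s6, s8, s10, s11}, which has 6 states.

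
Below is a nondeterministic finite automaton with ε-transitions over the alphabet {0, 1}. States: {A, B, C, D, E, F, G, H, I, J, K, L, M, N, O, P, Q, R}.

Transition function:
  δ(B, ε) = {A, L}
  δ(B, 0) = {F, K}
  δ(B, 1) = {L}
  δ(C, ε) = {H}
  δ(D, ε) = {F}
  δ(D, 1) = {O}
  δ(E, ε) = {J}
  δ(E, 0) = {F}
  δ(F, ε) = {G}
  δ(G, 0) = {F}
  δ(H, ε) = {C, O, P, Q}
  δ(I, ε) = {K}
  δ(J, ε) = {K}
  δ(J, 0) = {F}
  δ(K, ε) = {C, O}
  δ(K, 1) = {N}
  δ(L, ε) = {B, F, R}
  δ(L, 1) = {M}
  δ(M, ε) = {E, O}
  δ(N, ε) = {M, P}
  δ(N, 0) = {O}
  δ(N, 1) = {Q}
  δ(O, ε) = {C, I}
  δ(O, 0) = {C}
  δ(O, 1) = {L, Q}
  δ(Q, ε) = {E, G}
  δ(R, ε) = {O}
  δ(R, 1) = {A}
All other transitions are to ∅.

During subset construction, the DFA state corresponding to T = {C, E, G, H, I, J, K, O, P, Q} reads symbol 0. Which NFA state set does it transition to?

{C, E, F, G, H, I, J, K, O, P, Q}

E on 0 → {F}.
G on 0 → {F}.
J on 0 → {F}.
O on 0 → {C}.
No 0-transition from C, H, I, K, P, Q.
Union after reading 0: {C, F}.
Now take the ε-closure:
From C via ε: add H.
From F via ε: add G.
From H via ε: add O, P, Q.
From O via ε: add I.
From Q via ε: add E.
From E via ε: add J.
From I via ε: add K.
No new states can be added; the closed set is {C, E, F, G, H, I, J, K, O, P, Q}.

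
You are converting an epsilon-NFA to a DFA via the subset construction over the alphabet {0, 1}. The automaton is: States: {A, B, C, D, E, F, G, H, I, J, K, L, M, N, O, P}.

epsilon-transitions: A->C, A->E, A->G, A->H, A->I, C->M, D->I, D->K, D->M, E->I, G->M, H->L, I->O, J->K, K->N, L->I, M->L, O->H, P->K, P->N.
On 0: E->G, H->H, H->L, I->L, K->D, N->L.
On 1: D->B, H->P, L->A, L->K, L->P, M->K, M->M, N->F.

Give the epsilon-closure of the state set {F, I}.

{F, H, I, L, O}

Start with {F, I}.
From I via epsilon: add O.
From O via epsilon: add H.
From H via epsilon: add L.
No new states can be added; the closed set is {F, H, I, L, O}.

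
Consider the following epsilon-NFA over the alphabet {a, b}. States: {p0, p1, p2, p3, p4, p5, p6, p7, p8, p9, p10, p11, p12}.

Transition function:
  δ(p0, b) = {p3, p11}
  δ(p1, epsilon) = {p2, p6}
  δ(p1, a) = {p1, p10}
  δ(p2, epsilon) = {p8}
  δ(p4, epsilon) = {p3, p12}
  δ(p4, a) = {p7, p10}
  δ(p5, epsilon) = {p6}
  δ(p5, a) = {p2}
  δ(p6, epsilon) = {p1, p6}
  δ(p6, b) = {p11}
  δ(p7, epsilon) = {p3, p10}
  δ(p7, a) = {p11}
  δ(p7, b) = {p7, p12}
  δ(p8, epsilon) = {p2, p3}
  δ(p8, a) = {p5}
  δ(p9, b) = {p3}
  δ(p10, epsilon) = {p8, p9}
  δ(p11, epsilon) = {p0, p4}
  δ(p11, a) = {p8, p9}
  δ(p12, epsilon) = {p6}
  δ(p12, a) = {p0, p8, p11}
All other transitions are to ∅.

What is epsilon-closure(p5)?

{p1, p2, p3, p5, p6, p8}

Start with {p5}.
From p5 via epsilon: add p6.
From p6 via epsilon: add p1.
From p1 via epsilon: add p2.
From p2 via epsilon: add p8.
From p8 via epsilon: add p3.
No new states can be added; the closed set is {p1, p2, p3, p5, p6, p8}.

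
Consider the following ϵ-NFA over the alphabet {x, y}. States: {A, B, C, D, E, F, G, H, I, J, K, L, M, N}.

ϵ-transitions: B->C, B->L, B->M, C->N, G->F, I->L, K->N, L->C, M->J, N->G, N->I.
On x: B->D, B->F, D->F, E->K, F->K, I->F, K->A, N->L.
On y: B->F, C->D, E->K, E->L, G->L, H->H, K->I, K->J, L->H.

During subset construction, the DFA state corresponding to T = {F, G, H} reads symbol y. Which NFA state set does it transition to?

{C, F, G, H, I, L, N}

G on y → {L}.
H on y → {H}.
No y-transition from F.
Union after reading y: {H, L}.
Now take the ϵ-closure:
From L via ϵ: add C.
From C via ϵ: add N.
From N via ϵ: add G, I.
From G via ϵ: add F.
No new states can be added; the closed set is {C, F, G, H, I, L, N}.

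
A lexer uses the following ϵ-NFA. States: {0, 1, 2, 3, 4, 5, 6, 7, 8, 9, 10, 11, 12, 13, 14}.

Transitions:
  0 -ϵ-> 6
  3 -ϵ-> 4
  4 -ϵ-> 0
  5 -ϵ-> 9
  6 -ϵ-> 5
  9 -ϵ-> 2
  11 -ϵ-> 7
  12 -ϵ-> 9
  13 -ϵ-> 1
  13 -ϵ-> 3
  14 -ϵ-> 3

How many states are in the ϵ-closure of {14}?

Start with {14}.
From 14 via ϵ: add 3.
From 3 via ϵ: add 4.
From 4 via ϵ: add 0.
From 0 via ϵ: add 6.
From 6 via ϵ: add 5.
From 5 via ϵ: add 9.
From 9 via ϵ: add 2.
ϵ-closure = {0, 2, 3, 4, 5, 6, 9, 14}, which has 8 states.

8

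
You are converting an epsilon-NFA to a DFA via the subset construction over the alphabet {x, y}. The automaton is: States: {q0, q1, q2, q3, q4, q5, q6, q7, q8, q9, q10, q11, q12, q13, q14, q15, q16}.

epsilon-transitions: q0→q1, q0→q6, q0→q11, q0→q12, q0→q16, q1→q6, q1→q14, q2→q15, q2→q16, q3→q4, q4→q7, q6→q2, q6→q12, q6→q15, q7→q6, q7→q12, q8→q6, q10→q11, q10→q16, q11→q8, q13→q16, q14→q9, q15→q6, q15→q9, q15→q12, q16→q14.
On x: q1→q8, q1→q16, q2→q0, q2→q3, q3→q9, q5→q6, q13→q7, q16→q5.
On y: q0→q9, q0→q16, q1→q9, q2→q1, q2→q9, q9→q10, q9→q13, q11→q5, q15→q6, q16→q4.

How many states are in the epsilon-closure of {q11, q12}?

9

Start with {q11, q12}.
From q11 via epsilon: add q8.
From q8 via epsilon: add q6.
From q6 via epsilon: add q2, q15.
From q2 via epsilon: add q16.
From q15 via epsilon: add q9.
From q16 via epsilon: add q14.
epsilon-closure = {q2, q6, q8, q9, q11, q12, q14, q15, q16}, which has 9 states.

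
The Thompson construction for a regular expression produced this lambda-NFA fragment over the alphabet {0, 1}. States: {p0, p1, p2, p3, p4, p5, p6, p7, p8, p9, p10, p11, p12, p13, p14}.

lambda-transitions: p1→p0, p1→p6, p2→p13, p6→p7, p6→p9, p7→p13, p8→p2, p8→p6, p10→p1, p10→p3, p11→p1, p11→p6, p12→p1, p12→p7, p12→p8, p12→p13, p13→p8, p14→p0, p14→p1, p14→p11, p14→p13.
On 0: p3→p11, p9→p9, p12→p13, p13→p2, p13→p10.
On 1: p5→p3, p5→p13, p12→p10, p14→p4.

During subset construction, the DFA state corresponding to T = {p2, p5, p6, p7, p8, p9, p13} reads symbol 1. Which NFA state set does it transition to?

{p2, p3, p6, p7, p8, p9, p13}

p5 on 1 → {p3, p13}.
No 1-transition from p2, p6, p7, p8, p9, p13.
Union after reading 1: {p3, p13}.
Now take the lambda-closure:
From p13 via lambda: add p8.
From p8 via lambda: add p2, p6.
From p6 via lambda: add p7, p9.
No new states can be added; the closed set is {p2, p3, p6, p7, p8, p9, p13}.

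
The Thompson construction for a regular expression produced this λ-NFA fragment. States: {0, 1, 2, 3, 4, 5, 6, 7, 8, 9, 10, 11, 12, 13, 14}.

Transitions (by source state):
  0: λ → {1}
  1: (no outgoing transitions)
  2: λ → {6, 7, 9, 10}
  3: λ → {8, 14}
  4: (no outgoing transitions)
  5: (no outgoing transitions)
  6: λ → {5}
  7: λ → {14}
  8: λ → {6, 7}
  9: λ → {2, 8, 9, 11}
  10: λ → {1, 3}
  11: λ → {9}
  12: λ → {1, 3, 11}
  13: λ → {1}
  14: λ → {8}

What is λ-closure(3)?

Start with {3}.
From 3 via λ: add 8, 14.
From 8 via λ: add 6, 7.
From 6 via λ: add 5.
No new states can be added; the closed set is {3, 5, 6, 7, 8, 14}.

{3, 5, 6, 7, 8, 14}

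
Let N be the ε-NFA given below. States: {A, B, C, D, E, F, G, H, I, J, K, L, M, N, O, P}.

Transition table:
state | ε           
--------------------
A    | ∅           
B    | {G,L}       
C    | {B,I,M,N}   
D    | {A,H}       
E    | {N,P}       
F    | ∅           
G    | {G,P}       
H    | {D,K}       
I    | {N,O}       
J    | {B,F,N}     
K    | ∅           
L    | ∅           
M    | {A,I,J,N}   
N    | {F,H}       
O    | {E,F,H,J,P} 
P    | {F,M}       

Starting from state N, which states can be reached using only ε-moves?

Start with {N}.
From N via ε: add F, H.
From H via ε: add D, K.
From D via ε: add A.
No new states can be added; the closed set is {A, D, F, H, K, N}.

{A, D, F, H, K, N}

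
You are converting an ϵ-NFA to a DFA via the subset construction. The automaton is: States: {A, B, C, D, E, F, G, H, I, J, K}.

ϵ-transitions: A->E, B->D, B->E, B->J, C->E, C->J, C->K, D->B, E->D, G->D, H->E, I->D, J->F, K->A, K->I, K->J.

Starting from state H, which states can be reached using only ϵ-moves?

{B, D, E, F, H, J}

Start with {H}.
From H via ϵ: add E.
From E via ϵ: add D.
From D via ϵ: add B.
From B via ϵ: add J.
From J via ϵ: add F.
No new states can be added; the closed set is {B, D, E, F, H, J}.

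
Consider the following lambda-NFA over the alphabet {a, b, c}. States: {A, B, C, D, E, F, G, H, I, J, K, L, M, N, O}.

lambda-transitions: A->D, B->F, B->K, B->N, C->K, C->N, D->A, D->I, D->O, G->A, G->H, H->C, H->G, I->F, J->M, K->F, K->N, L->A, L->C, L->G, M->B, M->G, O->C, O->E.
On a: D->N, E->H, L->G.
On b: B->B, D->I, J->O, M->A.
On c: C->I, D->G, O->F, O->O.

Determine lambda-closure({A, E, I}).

{A, C, D, E, F, I, K, N, O}

Start with {A, E, I}.
From A via lambda: add D.
From I via lambda: add F.
From D via lambda: add O.
From O via lambda: add C.
From C via lambda: add K, N.
No new states can be added; the closed set is {A, C, D, E, F, I, K, N, O}.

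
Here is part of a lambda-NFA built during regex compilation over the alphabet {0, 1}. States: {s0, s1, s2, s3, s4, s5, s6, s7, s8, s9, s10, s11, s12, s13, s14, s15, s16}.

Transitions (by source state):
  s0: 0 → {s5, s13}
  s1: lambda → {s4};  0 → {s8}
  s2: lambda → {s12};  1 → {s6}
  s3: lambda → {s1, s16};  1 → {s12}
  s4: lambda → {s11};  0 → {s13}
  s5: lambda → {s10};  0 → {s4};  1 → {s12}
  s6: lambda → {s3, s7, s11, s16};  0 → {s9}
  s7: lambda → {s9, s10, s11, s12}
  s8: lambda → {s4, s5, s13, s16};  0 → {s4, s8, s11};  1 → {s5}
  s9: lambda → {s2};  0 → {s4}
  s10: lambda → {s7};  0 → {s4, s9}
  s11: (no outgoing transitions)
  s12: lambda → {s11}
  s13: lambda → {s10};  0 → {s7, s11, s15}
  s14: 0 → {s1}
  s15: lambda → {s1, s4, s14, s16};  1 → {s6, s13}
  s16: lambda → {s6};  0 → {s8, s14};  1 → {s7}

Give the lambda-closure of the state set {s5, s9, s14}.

{s2, s5, s7, s9, s10, s11, s12, s14}

Start with {s5, s9, s14}.
From s5 via lambda: add s10.
From s9 via lambda: add s2.
From s2 via lambda: add s12.
From s10 via lambda: add s7.
From s7 via lambda: add s11.
No new states can be added; the closed set is {s2, s5, s7, s9, s10, s11, s12, s14}.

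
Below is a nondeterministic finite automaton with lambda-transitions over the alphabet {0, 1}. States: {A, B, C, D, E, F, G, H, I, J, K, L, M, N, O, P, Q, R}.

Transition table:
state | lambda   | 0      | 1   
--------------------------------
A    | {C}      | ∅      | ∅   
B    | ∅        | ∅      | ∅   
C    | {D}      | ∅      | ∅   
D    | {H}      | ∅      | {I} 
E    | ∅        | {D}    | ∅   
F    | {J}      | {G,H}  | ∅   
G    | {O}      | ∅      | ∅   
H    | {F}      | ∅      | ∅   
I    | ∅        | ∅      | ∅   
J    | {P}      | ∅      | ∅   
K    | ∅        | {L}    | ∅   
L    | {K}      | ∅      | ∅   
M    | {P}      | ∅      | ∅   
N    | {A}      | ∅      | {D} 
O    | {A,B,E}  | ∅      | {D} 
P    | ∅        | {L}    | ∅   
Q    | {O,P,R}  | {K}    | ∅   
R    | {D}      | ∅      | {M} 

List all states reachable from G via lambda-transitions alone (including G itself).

{A, B, C, D, E, F, G, H, J, O, P}

Start with {G}.
From G via lambda: add O.
From O via lambda: add A, B, E.
From A via lambda: add C.
From C via lambda: add D.
From D via lambda: add H.
From H via lambda: add F.
From F via lambda: add J.
From J via lambda: add P.
No new states can be added; the closed set is {A, B, C, D, E, F, G, H, J, O, P}.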